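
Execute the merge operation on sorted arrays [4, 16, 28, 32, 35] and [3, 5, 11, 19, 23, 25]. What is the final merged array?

Merging process:

Compare 4 vs 3: take 3 from right. Merged: [3]
Compare 4 vs 5: take 4 from left. Merged: [3, 4]
Compare 16 vs 5: take 5 from right. Merged: [3, 4, 5]
Compare 16 vs 11: take 11 from right. Merged: [3, 4, 5, 11]
Compare 16 vs 19: take 16 from left. Merged: [3, 4, 5, 11, 16]
Compare 28 vs 19: take 19 from right. Merged: [3, 4, 5, 11, 16, 19]
Compare 28 vs 23: take 23 from right. Merged: [3, 4, 5, 11, 16, 19, 23]
Compare 28 vs 25: take 25 from right. Merged: [3, 4, 5, 11, 16, 19, 23, 25]
Append remaining from left: [28, 32, 35]. Merged: [3, 4, 5, 11, 16, 19, 23, 25, 28, 32, 35]

Final merged array: [3, 4, 5, 11, 16, 19, 23, 25, 28, 32, 35]
Total comparisons: 8

The merged array is [3, 4, 5, 11, 16, 19, 23, 25, 28, 32, 35], requiring 8 comparisons. The merge step runs in O(n) time where n is the total number of elements.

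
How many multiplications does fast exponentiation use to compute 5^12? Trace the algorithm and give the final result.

Computing 5^12 by squaring (build up from 5^1; each line after the first costs one multiplication):

5^1 = 5
5^2 = (5^1)^2 = 5^2 = 25
5^3 = 5 * 5^2 = 5 * 25 = 125
5^6 = (5^3)^2 = 125^2 = 15625
5^12 = (5^6)^2 = 15625^2 = 244140625

Result: 244140625
Multiplications needed: 4 (4 lines after 5^1)

5^12 = 244140625. Using exponentiation by squaring, this requires 4 multiplications. The key idea: if the exponent is even, square the half-power; if odd, multiply by the base once.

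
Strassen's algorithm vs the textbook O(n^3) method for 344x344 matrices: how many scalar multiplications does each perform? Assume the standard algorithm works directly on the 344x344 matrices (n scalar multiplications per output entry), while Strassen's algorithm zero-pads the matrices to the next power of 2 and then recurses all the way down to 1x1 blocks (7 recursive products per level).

Matrix multiplication for 344x344 matrices:

Strassen's algorithm requires power-of-2 dimensions. Pad 344x344 to 512x512 (next power of 2).

Standard algorithm: 344^3 = 40707584 multiplications
Strassen's algorithm: 7^(log2(512)) = 7^9 = 40353607 multiplications
Savings: 40707584 - 40353607 = 353977 multiplications

Standard: 40707584 multiplications (344^3). Strassen: 40353607 multiplications (7^9, after padding to 512x512). Strassen reduces 8 recursive multiplications to 7 at each level.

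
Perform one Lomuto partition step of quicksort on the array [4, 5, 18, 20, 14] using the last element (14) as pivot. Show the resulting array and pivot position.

Lomuto partition with pivot = 14:

Initial array: [4, 5, 18, 20, 14]

arr[0]=4 <= 14: swap with position 0, array becomes [4, 5, 18, 20, 14]
arr[1]=5 <= 14: swap with position 1, array becomes [4, 5, 18, 20, 14]
arr[2]=18 > 14: no swap
arr[3]=20 > 14: no swap

Place pivot at position 2: [4, 5, 14, 20, 18]
Pivot position: 2

After partitioning with pivot 14, the array becomes [4, 5, 14, 20, 18]. The pivot is placed at index 2. All elements to the left of the pivot are <= 14, and all elements to the right are > 14.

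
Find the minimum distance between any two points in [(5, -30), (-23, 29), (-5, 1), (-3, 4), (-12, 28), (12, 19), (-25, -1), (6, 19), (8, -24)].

Computing all pairwise distances among 9 points:

d((5, -30), (-23, 29)) = 65.307
d((5, -30), (-5, 1)) = 32.573
d((5, -30), (-3, 4)) = 34.9285
d((5, -30), (-12, 28)) = 60.4401
d((5, -30), (12, 19)) = 49.4975
d((5, -30), (-25, -1)) = 41.7253
d((5, -30), (6, 19)) = 49.0102
d((5, -30), (8, -24)) = 6.7082
d((-23, 29), (-5, 1)) = 33.2866
d((-23, 29), (-3, 4)) = 32.0156
d((-23, 29), (-12, 28)) = 11.0454
d((-23, 29), (12, 19)) = 36.4005
d((-23, 29), (-25, -1)) = 30.0666
d((-23, 29), (6, 19)) = 30.6757
d((-23, 29), (8, -24)) = 61.4003
d((-5, 1), (-3, 4)) = 3.6056 <-- minimum
d((-5, 1), (-12, 28)) = 27.8927
d((-5, 1), (12, 19)) = 24.7588
d((-5, 1), (-25, -1)) = 20.0998
d((-5, 1), (6, 19)) = 21.095
d((-5, 1), (8, -24)) = 28.178
d((-3, 4), (-12, 28)) = 25.632
d((-3, 4), (12, 19)) = 21.2132
d((-3, 4), (-25, -1)) = 22.561
d((-3, 4), (6, 19)) = 17.4929
d((-3, 4), (8, -24)) = 30.0832
d((-12, 28), (12, 19)) = 25.632
d((-12, 28), (-25, -1)) = 31.7805
d((-12, 28), (6, 19)) = 20.1246
d((-12, 28), (8, -24)) = 55.7136
d((12, 19), (-25, -1)) = 42.0595
d((12, 19), (6, 19)) = 6.0
d((12, 19), (8, -24)) = 43.1856
d((-25, -1), (6, 19)) = 36.8917
d((-25, -1), (8, -24)) = 40.2244
d((6, 19), (8, -24)) = 43.0465

Closest pair: (-5, 1) and (-3, 4) with distance 3.6056

The closest pair is (-5, 1) and (-3, 4) with Euclidean distance 3.6056. For 9 points, brute-force pairwise comparison is shown above. For large n, the divide-and-conquer algorithm (sort by x, recurse on halves, check the dividing strip) achieves O(n log n).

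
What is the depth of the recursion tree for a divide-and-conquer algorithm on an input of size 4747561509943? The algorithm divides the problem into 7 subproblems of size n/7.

For divide and conquer with division factor 7:

Problem sizes at each level:
Level 0: 4747561509943
Level 1: 678223072849
Level 2: 96889010407
Level 3: 13841287201
Level 4: 1977326743
Level 5: 282475249
Level 6: 40353607
Level 7: 5764801
Level 8: 823543
Level 9: 117649
Level 10: 16807
Level 11: 2401
Level 12: 343
Level 13: 49
Level 14: 7
Level 15: 1

The root is level 0 and the size-1 base case is level 15 (the tree spans levels 0 through 15, i.e. 16 levels counting the root), so the depth is the number of divisions: log_7(4747561509943) = 15

The recursion tree depth is log_7(4747561509943) = 15. At each level, the problem size is divided by 7, so it takes 15 divisions to reduce to a base case of size 1. The algorithm makes 7 recursive calls at each level.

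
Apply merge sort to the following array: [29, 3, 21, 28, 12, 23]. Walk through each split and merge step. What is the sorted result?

Merge sort trace:

Split: [29, 3, 21, 28, 12, 23] -> [29, 3, 21] and [28, 12, 23]
  Split: [29, 3, 21] -> [29] and [3, 21]
    Split: [3, 21] -> [3] and [21]
    Merge: [3] + [21] -> [3, 21]
  Merge: [29] + [3, 21] -> [3, 21, 29]
  Split: [28, 12, 23] -> [28] and [12, 23]
    Split: [12, 23] -> [12] and [23]
    Merge: [12] + [23] -> [12, 23]
  Merge: [28] + [12, 23] -> [12, 23, 28]
Merge: [3, 21, 29] + [12, 23, 28] -> [3, 12, 21, 23, 28, 29]

Final sorted array: [3, 12, 21, 23, 28, 29]

The merge sort proceeds by recursively splitting the array and merging sorted halves.
After all merges, the sorted array is [3, 12, 21, 23, 28, 29].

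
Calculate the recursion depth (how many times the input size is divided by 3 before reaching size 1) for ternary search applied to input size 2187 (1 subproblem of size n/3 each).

For divide and conquer with division factor 3:

Problem sizes at each level:
Level 0: 2187
Level 1: 729
Level 2: 243
Level 3: 81
Level 4: 27
Level 5: 9
Level 6: 3
Level 7: 1

The root is level 0 and the size-1 base case is level 7 (the tree spans levels 0 through 7, i.e. 8 levels counting the root), so the depth is the number of divisions: log_3(2187) = 7

The recursion tree depth is log_3(2187) = 7. At each level, the problem size is divided by 3, so it takes 7 divisions to reduce to a base case of size 1. The algorithm makes 1 recursive call at each level.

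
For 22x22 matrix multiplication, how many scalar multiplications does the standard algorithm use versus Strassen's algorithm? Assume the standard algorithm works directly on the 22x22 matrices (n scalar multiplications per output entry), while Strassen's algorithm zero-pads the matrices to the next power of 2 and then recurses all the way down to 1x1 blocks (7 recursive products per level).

Matrix multiplication for 22x22 matrices:

Strassen's algorithm requires power-of-2 dimensions. Pad 22x22 to 32x32 (next power of 2).

Standard algorithm: 22^3 = 10648 multiplications
Strassen's algorithm: 7^(log2(32)) = 7^5 = 16807 multiplications
Difference: 10648 - 16807 = -6159 (Strassen uses MORE here due to padding overhead — for small or just-over-power-of-2 n, padding can outweigh the per-level savings)

Standard: 10648 multiplications (22^3). Strassen: 16807 multiplications (7^5, after padding to 32x32). Strassen reduces 8 recursive multiplications to 7 at each level.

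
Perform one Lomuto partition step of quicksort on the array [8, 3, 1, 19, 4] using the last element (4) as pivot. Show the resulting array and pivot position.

Lomuto partition with pivot = 4:

Initial array: [8, 3, 1, 19, 4]

arr[0]=8 > 4: no swap
arr[1]=3 <= 4: swap with position 0, array becomes [3, 8, 1, 19, 4]
arr[2]=1 <= 4: swap with position 1, array becomes [3, 1, 8, 19, 4]
arr[3]=19 > 4: no swap

Place pivot at position 2: [3, 1, 4, 19, 8]
Pivot position: 2

After partitioning with pivot 4, the array becomes [3, 1, 4, 19, 8]. The pivot is placed at index 2. All elements to the left of the pivot are <= 4, and all elements to the right are > 4.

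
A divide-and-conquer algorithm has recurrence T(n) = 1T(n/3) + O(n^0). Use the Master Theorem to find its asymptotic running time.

Master Theorem for T(n) = 1T(n/3) + O(n^0):

a = 1, b = 3, c = 0
log_b(a) = log_3(1) = 0.0000

Case 2: c = 0 = log_3(1) = 0.0000
T(n) = O(n^0 log n) = O(log n)

For T(n) = 1T(n/3) + O(n^0): log_3(1) = 0.0000. This is Case 2 of the Master Theorem (c = log_b(a), equal work at all levels), giving O(log n).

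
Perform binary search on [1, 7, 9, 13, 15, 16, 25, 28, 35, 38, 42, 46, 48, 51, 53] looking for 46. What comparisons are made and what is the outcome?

Binary search for 46 in [1, 7, 9, 13, 15, 16, 25, 28, 35, 38, 42, 46, 48, 51, 53]:

lo=0, hi=14, mid=7, arr[mid]=28 -> 28 < 46, search right half
lo=8, hi=14, mid=11, arr[mid]=46 -> Found target at index 11!

Binary search finds 46 at index 11 after 2 comparisons. The search repeatedly halves the search space by comparing with the middle element.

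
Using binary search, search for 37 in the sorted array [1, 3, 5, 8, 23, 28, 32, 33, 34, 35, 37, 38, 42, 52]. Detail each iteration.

Binary search for 37 in [1, 3, 5, 8, 23, 28, 32, 33, 34, 35, 37, 38, 42, 52]:

lo=0, hi=13, mid=6, arr[mid]=32 -> 32 < 37, search right half
lo=7, hi=13, mid=10, arr[mid]=37 -> Found target at index 10!

Binary search finds 37 at index 10 after 2 comparisons. The search repeatedly halves the search space by comparing with the middle element.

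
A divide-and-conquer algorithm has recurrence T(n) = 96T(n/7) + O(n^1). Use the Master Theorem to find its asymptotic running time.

Master Theorem for T(n) = 96T(n/7) + O(n^1):

a = 96, b = 7, c = 1
log_b(a) = log_7(96) = 2.3456

Case 1: c = 1 < log_7(96) = 2.3456
T(n) = O(n^(log_7 96))

For T(n) = 96T(n/7) + O(n^1): log_7(96) = 2.3456. This is Case 1 of the Master Theorem (c < log_b(a), work dominated by leaves), giving O(n^(log_7 96)).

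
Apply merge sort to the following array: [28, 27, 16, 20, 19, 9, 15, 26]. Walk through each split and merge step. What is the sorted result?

Merge sort trace:

Split: [28, 27, 16, 20, 19, 9, 15, 26] -> [28, 27, 16, 20] and [19, 9, 15, 26]
  Split: [28, 27, 16, 20] -> [28, 27] and [16, 20]
    Split: [28, 27] -> [28] and [27]
    Merge: [28] + [27] -> [27, 28]
    Split: [16, 20] -> [16] and [20]
    Merge: [16] + [20] -> [16, 20]
  Merge: [27, 28] + [16, 20] -> [16, 20, 27, 28]
  Split: [19, 9, 15, 26] -> [19, 9] and [15, 26]
    Split: [19, 9] -> [19] and [9]
    Merge: [19] + [9] -> [9, 19]
    Split: [15, 26] -> [15] and [26]
    Merge: [15] + [26] -> [15, 26]
  Merge: [9, 19] + [15, 26] -> [9, 15, 19, 26]
Merge: [16, 20, 27, 28] + [9, 15, 19, 26] -> [9, 15, 16, 19, 20, 26, 27, 28]

Final sorted array: [9, 15, 16, 19, 20, 26, 27, 28]

The merge sort proceeds by recursively splitting the array and merging sorted halves.
After all merges, the sorted array is [9, 15, 16, 19, 20, 26, 27, 28].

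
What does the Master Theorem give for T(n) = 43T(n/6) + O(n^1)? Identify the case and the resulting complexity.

Master Theorem for T(n) = 43T(n/6) + O(n^1):

a = 43, b = 6, c = 1
log_b(a) = log_6(43) = 2.0992

Case 1: c = 1 < log_6(43) = 2.0992
T(n) = O(n^(log_6 43))

For T(n) = 43T(n/6) + O(n^1): log_6(43) = 2.0992. This is Case 1 of the Master Theorem (c < log_b(a), work dominated by leaves), giving O(n^(log_6 43)).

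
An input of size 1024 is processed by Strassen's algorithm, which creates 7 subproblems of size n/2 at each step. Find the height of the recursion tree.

For divide and conquer with division factor 2:

Problem sizes at each level:
Level 0: 1024
Level 1: 512
Level 2: 256
Level 3: 128
Level 4: 64
Level 5: 32
Level 6: 16
Level 7: 8
Level 8: 4
Level 9: 2
Level 10: 1

The root is level 0 and the size-1 base case is level 10 (the tree spans levels 0 through 10, i.e. 11 levels counting the root), so the depth is the number of divisions: log_2(1024) = 10

The recursion tree depth is log_2(1024) = 10. At each level, the problem size is divided by 2, so it takes 10 divisions to reduce to a base case of size 1. The algorithm makes 7 recursive calls at each level.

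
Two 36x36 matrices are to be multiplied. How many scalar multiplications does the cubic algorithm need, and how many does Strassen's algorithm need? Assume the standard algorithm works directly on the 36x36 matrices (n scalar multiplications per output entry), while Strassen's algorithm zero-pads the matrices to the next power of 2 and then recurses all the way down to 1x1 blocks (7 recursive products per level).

Matrix multiplication for 36x36 matrices:

Strassen's algorithm requires power-of-2 dimensions. Pad 36x36 to 64x64 (next power of 2).

Standard algorithm: 36^3 = 46656 multiplications
Strassen's algorithm: 7^(log2(64)) = 7^6 = 117649 multiplications
Difference: 46656 - 117649 = -70993 (Strassen uses MORE here due to padding overhead — for small or just-over-power-of-2 n, padding can outweigh the per-level savings)

Standard: 46656 multiplications (36^3). Strassen: 117649 multiplications (7^6, after padding to 64x64). Strassen reduces 8 recursive multiplications to 7 at each level.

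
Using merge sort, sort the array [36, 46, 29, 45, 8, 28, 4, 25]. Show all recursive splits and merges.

Merge sort trace:

Split: [36, 46, 29, 45, 8, 28, 4, 25] -> [36, 46, 29, 45] and [8, 28, 4, 25]
  Split: [36, 46, 29, 45] -> [36, 46] and [29, 45]
    Split: [36, 46] -> [36] and [46]
    Merge: [36] + [46] -> [36, 46]
    Split: [29, 45] -> [29] and [45]
    Merge: [29] + [45] -> [29, 45]
  Merge: [36, 46] + [29, 45] -> [29, 36, 45, 46]
  Split: [8, 28, 4, 25] -> [8, 28] and [4, 25]
    Split: [8, 28] -> [8] and [28]
    Merge: [8] + [28] -> [8, 28]
    Split: [4, 25] -> [4] and [25]
    Merge: [4] + [25] -> [4, 25]
  Merge: [8, 28] + [4, 25] -> [4, 8, 25, 28]
Merge: [29, 36, 45, 46] + [4, 8, 25, 28] -> [4, 8, 25, 28, 29, 36, 45, 46]

Final sorted array: [4, 8, 25, 28, 29, 36, 45, 46]

The merge sort proceeds by recursively splitting the array and merging sorted halves.
After all merges, the sorted array is [4, 8, 25, 28, 29, 36, 45, 46].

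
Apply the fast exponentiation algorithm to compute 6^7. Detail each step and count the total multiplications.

Computing 6^7 by squaring (build up from 6^1; each line after the first costs one multiplication):

6^1 = 6
6^2 = (6^1)^2 = 6^2 = 36
6^3 = 6 * 6^2 = 6 * 36 = 216
6^6 = (6^3)^2 = 216^2 = 46656
6^7 = 6 * 6^6 = 6 * 46656 = 279936

Result: 279936
Multiplications needed: 4 (4 lines after 6^1)

6^7 = 279936. Using exponentiation by squaring, this requires 4 multiplications. The key idea: if the exponent is even, square the half-power; if odd, multiply by the base once.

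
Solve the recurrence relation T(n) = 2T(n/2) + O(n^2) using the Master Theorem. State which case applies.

Master Theorem for T(n) = 2T(n/2) + O(n^2):

a = 2, b = 2, c = 2
log_b(a) = log_2(2) = 1.0000

Case 3: c = 2 > log_2(2) = 1.0000
T(n) = O(n^2) = O(n^2)

For T(n) = 2T(n/2) + O(n^2): log_2(2) = 1.0000. This is Case 3 of the Master Theorem (c > log_b(a), work dominated by root), giving O(n^2).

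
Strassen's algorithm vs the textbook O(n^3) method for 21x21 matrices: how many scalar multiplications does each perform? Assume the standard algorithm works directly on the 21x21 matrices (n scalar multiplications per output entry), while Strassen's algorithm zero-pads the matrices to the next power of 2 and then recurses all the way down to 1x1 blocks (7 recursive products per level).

Matrix multiplication for 21x21 matrices:

Strassen's algorithm requires power-of-2 dimensions. Pad 21x21 to 32x32 (next power of 2).

Standard algorithm: 21^3 = 9261 multiplications
Strassen's algorithm: 7^(log2(32)) = 7^5 = 16807 multiplications
Difference: 9261 - 16807 = -7546 (Strassen uses MORE here due to padding overhead — for small or just-over-power-of-2 n, padding can outweigh the per-level savings)

Standard: 9261 multiplications (21^3). Strassen: 16807 multiplications (7^5, after padding to 32x32). Strassen reduces 8 recursive multiplications to 7 at each level.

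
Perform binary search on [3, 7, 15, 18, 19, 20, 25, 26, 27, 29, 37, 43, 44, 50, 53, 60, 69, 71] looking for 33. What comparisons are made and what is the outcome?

Binary search for 33 in [3, 7, 15, 18, 19, 20, 25, 26, 27, 29, 37, 43, 44, 50, 53, 60, 69, 71]:

lo=0, hi=17, mid=8, arr[mid]=27 -> 27 < 33, search right half
lo=9, hi=17, mid=13, arr[mid]=50 -> 50 > 33, search left half
lo=9, hi=12, mid=10, arr[mid]=37 -> 37 > 33, search left half
lo=9, hi=9, mid=9, arr[mid]=29 -> 29 < 33, search right half
lo=10 > hi=9, target 33 not found

Binary search determines that 33 is not in the array after 4 comparisons. The search space was exhausted without finding the target.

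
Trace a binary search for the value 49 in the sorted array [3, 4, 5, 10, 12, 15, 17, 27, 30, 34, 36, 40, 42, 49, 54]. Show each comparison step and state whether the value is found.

Binary search for 49 in [3, 4, 5, 10, 12, 15, 17, 27, 30, 34, 36, 40, 42, 49, 54]:

lo=0, hi=14, mid=7, arr[mid]=27 -> 27 < 49, search right half
lo=8, hi=14, mid=11, arr[mid]=40 -> 40 < 49, search right half
lo=12, hi=14, mid=13, arr[mid]=49 -> Found target at index 13!

Binary search finds 49 at index 13 after 3 comparisons. The search repeatedly halves the search space by comparing with the middle element.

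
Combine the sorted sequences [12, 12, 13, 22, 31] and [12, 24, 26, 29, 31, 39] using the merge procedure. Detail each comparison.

Merging process:

Compare 12 vs 12: take 12 from left. Merged: [12]
Compare 12 vs 12: take 12 from left. Merged: [12, 12]
Compare 13 vs 12: take 12 from right. Merged: [12, 12, 12]
Compare 13 vs 24: take 13 from left. Merged: [12, 12, 12, 13]
Compare 22 vs 24: take 22 from left. Merged: [12, 12, 12, 13, 22]
Compare 31 vs 24: take 24 from right. Merged: [12, 12, 12, 13, 22, 24]
Compare 31 vs 26: take 26 from right. Merged: [12, 12, 12, 13, 22, 24, 26]
Compare 31 vs 29: take 29 from right. Merged: [12, 12, 12, 13, 22, 24, 26, 29]
Compare 31 vs 31: take 31 from left. Merged: [12, 12, 12, 13, 22, 24, 26, 29, 31]
Append remaining from right: [31, 39]. Merged: [12, 12, 12, 13, 22, 24, 26, 29, 31, 31, 39]

Final merged array: [12, 12, 12, 13, 22, 24, 26, 29, 31, 31, 39]
Total comparisons: 9

The merged array is [12, 12, 12, 13, 22, 24, 26, 29, 31, 31, 39], requiring 9 comparisons. The merge step runs in O(n) time where n is the total number of elements.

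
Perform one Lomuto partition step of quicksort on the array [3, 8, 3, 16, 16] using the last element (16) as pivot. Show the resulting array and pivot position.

Lomuto partition with pivot = 16:

Initial array: [3, 8, 3, 16, 16]

arr[0]=3 <= 16: swap with position 0, array becomes [3, 8, 3, 16, 16]
arr[1]=8 <= 16: swap with position 1, array becomes [3, 8, 3, 16, 16]
arr[2]=3 <= 16: swap with position 2, array becomes [3, 8, 3, 16, 16]
arr[3]=16 <= 16: swap with position 3, array becomes [3, 8, 3, 16, 16]

Place pivot at position 4: [3, 8, 3, 16, 16]
Pivot position: 4

After partitioning with pivot 16, the array becomes [3, 8, 3, 16, 16]. The pivot is placed at index 4. All elements to the left of the pivot are <= 16, and all elements to the right are > 16.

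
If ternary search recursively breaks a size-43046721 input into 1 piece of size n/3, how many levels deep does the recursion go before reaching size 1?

For divide and conquer with division factor 3:

Problem sizes at each level:
Level 0: 43046721
Level 1: 14348907
Level 2: 4782969
Level 3: 1594323
Level 4: 531441
Level 5: 177147
Level 6: 59049
Level 7: 19683
Level 8: 6561
Level 9: 2187
Level 10: 729
Level 11: 243
Level 12: 81
Level 13: 27
Level 14: 9
Level 15: 3
Level 16: 1

The root is level 0 and the size-1 base case is level 16 (the tree spans levels 0 through 16, i.e. 17 levels counting the root), so the depth is the number of divisions: log_3(43046721) = 16

The recursion tree depth is log_3(43046721) = 16. At each level, the problem size is divided by 3, so it takes 16 divisions to reduce to a base case of size 1. The algorithm makes 1 recursive call at each level.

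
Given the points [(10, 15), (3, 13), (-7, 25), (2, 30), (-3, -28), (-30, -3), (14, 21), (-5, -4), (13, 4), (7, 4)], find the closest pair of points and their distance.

Computing all pairwise distances among 10 points:

d((10, 15), (3, 13)) = 7.2801
d((10, 15), (-7, 25)) = 19.7231
d((10, 15), (2, 30)) = 17.0
d((10, 15), (-3, -28)) = 44.9222
d((10, 15), (-30, -3)) = 43.8634
d((10, 15), (14, 21)) = 7.2111
d((10, 15), (-5, -4)) = 24.2074
d((10, 15), (13, 4)) = 11.4018
d((10, 15), (7, 4)) = 11.4018
d((3, 13), (-7, 25)) = 15.6205
d((3, 13), (2, 30)) = 17.0294
d((3, 13), (-3, -28)) = 41.4367
d((3, 13), (-30, -3)) = 36.6742
d((3, 13), (14, 21)) = 13.6015
d((3, 13), (-5, -4)) = 18.7883
d((3, 13), (13, 4)) = 13.4536
d((3, 13), (7, 4)) = 9.8489
d((-7, 25), (2, 30)) = 10.2956
d((-7, 25), (-3, -28)) = 53.1507
d((-7, 25), (-30, -3)) = 36.2353
d((-7, 25), (14, 21)) = 21.3776
d((-7, 25), (-5, -4)) = 29.0689
d((-7, 25), (13, 4)) = 29.0
d((-7, 25), (7, 4)) = 25.2389
d((2, 30), (-3, -28)) = 58.2151
d((2, 30), (-30, -3)) = 45.9674
d((2, 30), (14, 21)) = 15.0
d((2, 30), (-5, -4)) = 34.7131
d((2, 30), (13, 4)) = 28.2312
d((2, 30), (7, 4)) = 26.4764
d((-3, -28), (-30, -3)) = 36.7967
d((-3, -28), (14, 21)) = 51.8652
d((-3, -28), (-5, -4)) = 24.0832
d((-3, -28), (13, 4)) = 35.7771
d((-3, -28), (7, 4)) = 33.5261
d((-30, -3), (14, 21)) = 50.1199
d((-30, -3), (-5, -4)) = 25.02
d((-30, -3), (13, 4)) = 43.566
d((-30, -3), (7, 4)) = 37.6563
d((14, 21), (-5, -4)) = 31.4006
d((14, 21), (13, 4)) = 17.0294
d((14, 21), (7, 4)) = 18.3848
d((-5, -4), (13, 4)) = 19.6977
d((-5, -4), (7, 4)) = 14.4222
d((13, 4), (7, 4)) = 6.0 <-- minimum

Closest pair: (13, 4) and (7, 4) with distance 6.0

The closest pair is (13, 4) and (7, 4) with Euclidean distance 6.0. For 10 points, brute-force pairwise comparison is shown above. For large n, the divide-and-conquer algorithm (sort by x, recurse on halves, check the dividing strip) achieves O(n log n).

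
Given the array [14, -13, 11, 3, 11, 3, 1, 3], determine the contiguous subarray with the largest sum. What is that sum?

Using Kadane's algorithm on [14, -13, 11, 3, 11, 3, 1, 3]:

Scanning through the array:
Position 1 (value -13): max_ending_here = 1, max_so_far = 14
Position 2 (value 11): max_ending_here = 12, max_so_far = 14
Position 3 (value 3): max_ending_here = 15, max_so_far = 15
Position 4 (value 11): max_ending_here = 26, max_so_far = 26
Position 5 (value 3): max_ending_here = 29, max_so_far = 29
Position 6 (value 1): max_ending_here = 30, max_so_far = 30
Position 7 (value 3): max_ending_here = 33, max_so_far = 33

Maximum subarray: [14, -13, 11, 3, 11, 3, 1, 3]
Maximum sum: 33

The maximum subarray is [14, -13, 11, 3, 11, 3, 1, 3] with sum 33. This subarray runs from index 0 to index 7.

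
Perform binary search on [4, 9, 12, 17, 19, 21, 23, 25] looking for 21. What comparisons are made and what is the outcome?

Binary search for 21 in [4, 9, 12, 17, 19, 21, 23, 25]:

lo=0, hi=7, mid=3, arr[mid]=17 -> 17 < 21, search right half
lo=4, hi=7, mid=5, arr[mid]=21 -> Found target at index 5!

Binary search finds 21 at index 5 after 2 comparisons. The search repeatedly halves the search space by comparing with the middle element.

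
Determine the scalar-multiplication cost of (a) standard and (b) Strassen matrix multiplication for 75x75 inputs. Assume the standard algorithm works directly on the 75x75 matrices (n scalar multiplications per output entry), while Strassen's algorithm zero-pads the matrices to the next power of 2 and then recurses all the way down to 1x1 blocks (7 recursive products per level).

Matrix multiplication for 75x75 matrices:

Strassen's algorithm requires power-of-2 dimensions. Pad 75x75 to 128x128 (next power of 2).

Standard algorithm: 75^3 = 421875 multiplications
Strassen's algorithm: 7^(log2(128)) = 7^7 = 823543 multiplications
Difference: 421875 - 823543 = -401668 (Strassen uses MORE here due to padding overhead — for small or just-over-power-of-2 n, padding can outweigh the per-level savings)

Standard: 421875 multiplications (75^3). Strassen: 823543 multiplications (7^7, after padding to 128x128). Strassen reduces 8 recursive multiplications to 7 at each level.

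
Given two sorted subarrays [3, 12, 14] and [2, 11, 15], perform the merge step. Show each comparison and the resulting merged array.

Merging process:

Compare 3 vs 2: take 2 from right. Merged: [2]
Compare 3 vs 11: take 3 from left. Merged: [2, 3]
Compare 12 vs 11: take 11 from right. Merged: [2, 3, 11]
Compare 12 vs 15: take 12 from left. Merged: [2, 3, 11, 12]
Compare 14 vs 15: take 14 from left. Merged: [2, 3, 11, 12, 14]
Append remaining from right: [15]. Merged: [2, 3, 11, 12, 14, 15]

Final merged array: [2, 3, 11, 12, 14, 15]
Total comparisons: 5

The merged array is [2, 3, 11, 12, 14, 15], requiring 5 comparisons. The merge step runs in O(n) time where n is the total number of elements.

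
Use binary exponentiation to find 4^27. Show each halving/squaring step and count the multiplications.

Computing 4^27 by squaring (build up from 4^1; each line after the first costs one multiplication):

4^1 = 4
4^2 = (4^1)^2 = 4^2 = 16
4^3 = 4 * 4^2 = 4 * 16 = 64
4^6 = (4^3)^2 = 64^2 = 4096
4^12 = (4^6)^2 = 4096^2 = 16777216
4^13 = 4 * 4^12 = 4 * 16777216 = 67108864
4^26 = (4^13)^2 = 67108864^2 = 4503599627370496
4^27 = 4 * 4^26 = 4 * 4503599627370496 = 18014398509481984

Result: 18014398509481984
Multiplications needed: 7 (7 lines after 4^1)

4^27 = 18014398509481984. Using exponentiation by squaring, this requires 7 multiplications. The key idea: if the exponent is even, square the half-power; if odd, multiply by the base once.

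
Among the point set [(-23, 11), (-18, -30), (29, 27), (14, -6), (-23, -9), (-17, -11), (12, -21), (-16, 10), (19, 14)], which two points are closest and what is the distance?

Computing all pairwise distances among 9 points:

d((-23, 11), (-18, -30)) = 41.3038
d((-23, 11), (29, 27)) = 54.4059
d((-23, 11), (14, -6)) = 40.7185
d((-23, 11), (-23, -9)) = 20.0
d((-23, 11), (-17, -11)) = 22.8035
d((-23, 11), (12, -21)) = 47.4236
d((-23, 11), (-16, 10)) = 7.0711
d((-23, 11), (19, 14)) = 42.107
d((-18, -30), (29, 27)) = 73.8783
d((-18, -30), (14, -6)) = 40.0
d((-18, -30), (-23, -9)) = 21.587
d((-18, -30), (-17, -11)) = 19.0263
d((-18, -30), (12, -21)) = 31.3209
d((-18, -30), (-16, 10)) = 40.05
d((-18, -30), (19, 14)) = 57.4891
d((29, 27), (14, -6)) = 36.2491
d((29, 27), (-23, -9)) = 63.2456
d((29, 27), (-17, -11)) = 59.6657
d((29, 27), (12, -21)) = 50.9215
d((29, 27), (-16, 10)) = 48.1041
d((29, 27), (19, 14)) = 16.4012
d((14, -6), (-23, -9)) = 37.1214
d((14, -6), (-17, -11)) = 31.4006
d((14, -6), (12, -21)) = 15.1327
d((14, -6), (-16, 10)) = 34.0
d((14, -6), (19, 14)) = 20.6155
d((-23, -9), (-17, -11)) = 6.3246 <-- minimum
d((-23, -9), (12, -21)) = 37.0
d((-23, -9), (-16, 10)) = 20.2485
d((-23, -9), (19, 14)) = 47.8853
d((-17, -11), (12, -21)) = 30.6757
d((-17, -11), (-16, 10)) = 21.0238
d((-17, -11), (19, 14)) = 43.8292
d((12, -21), (-16, 10)) = 41.7732
d((12, -21), (19, 14)) = 35.6931
d((-16, 10), (19, 14)) = 35.2278

Closest pair: (-23, -9) and (-17, -11) with distance 6.3246

The closest pair is (-23, -9) and (-17, -11) with Euclidean distance 6.3246. For 9 points, brute-force pairwise comparison is shown above. For large n, the divide-and-conquer algorithm (sort by x, recurse on halves, check the dividing strip) achieves O(n log n).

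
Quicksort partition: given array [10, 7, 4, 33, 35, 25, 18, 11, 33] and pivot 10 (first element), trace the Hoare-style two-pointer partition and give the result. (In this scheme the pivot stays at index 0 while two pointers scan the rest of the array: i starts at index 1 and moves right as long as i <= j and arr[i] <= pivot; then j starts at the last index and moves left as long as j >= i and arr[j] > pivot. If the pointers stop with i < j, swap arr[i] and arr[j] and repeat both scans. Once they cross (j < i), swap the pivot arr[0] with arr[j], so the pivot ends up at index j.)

Hoare-style two-pointer partition with pivot = 10:

Initial array: [10, 7, 4, 33, 35, 25, 18, 11, 33]

Pointers start at i = 1, j = 8.
i ends at 3, j ends at 2: the pointers have crossed (j < i), so scanning stops.

Swap pivot arr[0] with arr[2] to place pivot at position 2: [4, 7, 10, 33, 35, 25, 18, 11, 33]
Pivot position: 2

After partitioning with pivot 10, the array becomes [4, 7, 10, 33, 35, 25, 18, 11, 33]. The pivot is placed at index 2. All elements to the left of the pivot are <= 10, and all elements to the right are > 10.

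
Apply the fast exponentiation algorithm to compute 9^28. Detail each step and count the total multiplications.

Computing 9^28 by squaring (build up from 9^1; each line after the first costs one multiplication):

9^1 = 9
9^2 = (9^1)^2 = 9^2 = 81
9^3 = 9 * 9^2 = 9 * 81 = 729
9^6 = (9^3)^2 = 729^2 = 531441
9^7 = 9 * 9^6 = 9 * 531441 = 4782969
9^14 = (9^7)^2 = 4782969^2 = 22876792454961
9^28 = (9^14)^2 = 22876792454961^2 = 523347633027360537213511521

Result: 523347633027360537213511521
Multiplications needed: 6 (6 lines after 9^1)

9^28 = 523347633027360537213511521. Using exponentiation by squaring, this requires 6 multiplications. The key idea: if the exponent is even, square the half-power; if odd, multiply by the base once.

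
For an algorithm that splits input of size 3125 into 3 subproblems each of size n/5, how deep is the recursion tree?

For divide and conquer with division factor 5:

Problem sizes at each level:
Level 0: 3125
Level 1: 625
Level 2: 125
Level 3: 25
Level 4: 5
Level 5: 1

The root is level 0 and the size-1 base case is level 5 (the tree spans levels 0 through 5, i.e. 6 levels counting the root), so the depth is the number of divisions: log_5(3125) = 5

The recursion tree depth is log_5(3125) = 5. At each level, the problem size is divided by 5, so it takes 5 divisions to reduce to a base case of size 1. The algorithm makes 3 recursive calls at each level.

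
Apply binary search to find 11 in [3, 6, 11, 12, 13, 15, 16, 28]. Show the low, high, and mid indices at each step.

Binary search for 11 in [3, 6, 11, 12, 13, 15, 16, 28]:

lo=0, hi=7, mid=3, arr[mid]=12 -> 12 > 11, search left half
lo=0, hi=2, mid=1, arr[mid]=6 -> 6 < 11, search right half
lo=2, hi=2, mid=2, arr[mid]=11 -> Found target at index 2!

Binary search finds 11 at index 2 after 3 comparisons. The search repeatedly halves the search space by comparing with the middle element.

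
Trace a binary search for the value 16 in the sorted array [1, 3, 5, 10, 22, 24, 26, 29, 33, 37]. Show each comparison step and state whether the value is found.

Binary search for 16 in [1, 3, 5, 10, 22, 24, 26, 29, 33, 37]:

lo=0, hi=9, mid=4, arr[mid]=22 -> 22 > 16, search left half
lo=0, hi=3, mid=1, arr[mid]=3 -> 3 < 16, search right half
lo=2, hi=3, mid=2, arr[mid]=5 -> 5 < 16, search right half
lo=3, hi=3, mid=3, arr[mid]=10 -> 10 < 16, search right half
lo=4 > hi=3, target 16 not found

Binary search determines that 16 is not in the array after 4 comparisons. The search space was exhausted without finding the target.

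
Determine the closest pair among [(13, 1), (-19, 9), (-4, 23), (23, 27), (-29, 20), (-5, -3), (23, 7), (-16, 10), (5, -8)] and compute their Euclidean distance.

Computing all pairwise distances among 9 points:

d((13, 1), (-19, 9)) = 32.9848
d((13, 1), (-4, 23)) = 27.8029
d((13, 1), (23, 27)) = 27.8568
d((13, 1), (-29, 20)) = 46.0977
d((13, 1), (-5, -3)) = 18.4391
d((13, 1), (23, 7)) = 11.6619
d((13, 1), (-16, 10)) = 30.3645
d((13, 1), (5, -8)) = 12.0416
d((-19, 9), (-4, 23)) = 20.5183
d((-19, 9), (23, 27)) = 45.6946
d((-19, 9), (-29, 20)) = 14.8661
d((-19, 9), (-5, -3)) = 18.4391
d((-19, 9), (23, 7)) = 42.0476
d((-19, 9), (-16, 10)) = 3.1623 <-- minimum
d((-19, 9), (5, -8)) = 29.4109
d((-4, 23), (23, 27)) = 27.2947
d((-4, 23), (-29, 20)) = 25.1794
d((-4, 23), (-5, -3)) = 26.0192
d((-4, 23), (23, 7)) = 31.3847
d((-4, 23), (-16, 10)) = 17.6918
d((-4, 23), (5, -8)) = 32.28
d((23, 27), (-29, 20)) = 52.469
d((23, 27), (-5, -3)) = 41.0366
d((23, 27), (23, 7)) = 20.0
d((23, 27), (-16, 10)) = 42.5441
d((23, 27), (5, -8)) = 39.3573
d((-29, 20), (-5, -3)) = 33.2415
d((-29, 20), (23, 7)) = 53.6004
d((-29, 20), (-16, 10)) = 16.4012
d((-29, 20), (5, -8)) = 44.0454
d((-5, -3), (23, 7)) = 29.7321
d((-5, -3), (-16, 10)) = 17.0294
d((-5, -3), (5, -8)) = 11.1803
d((23, 7), (-16, 10)) = 39.1152
d((23, 7), (5, -8)) = 23.4307
d((-16, 10), (5, -8)) = 27.6586

Closest pair: (-19, 9) and (-16, 10) with distance 3.1623

The closest pair is (-19, 9) and (-16, 10) with Euclidean distance 3.1623. For 9 points, brute-force pairwise comparison is shown above. For large n, the divide-and-conquer algorithm (sort by x, recurse on halves, check the dividing strip) achieves O(n log n).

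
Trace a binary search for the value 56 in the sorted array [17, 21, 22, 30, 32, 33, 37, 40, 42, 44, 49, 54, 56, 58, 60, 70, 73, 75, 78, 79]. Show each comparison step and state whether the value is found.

Binary search for 56 in [17, 21, 22, 30, 32, 33, 37, 40, 42, 44, 49, 54, 56, 58, 60, 70, 73, 75, 78, 79]:

lo=0, hi=19, mid=9, arr[mid]=44 -> 44 < 56, search right half
lo=10, hi=19, mid=14, arr[mid]=60 -> 60 > 56, search left half
lo=10, hi=13, mid=11, arr[mid]=54 -> 54 < 56, search right half
lo=12, hi=13, mid=12, arr[mid]=56 -> Found target at index 12!

Binary search finds 56 at index 12 after 4 comparisons. The search repeatedly halves the search space by comparing with the middle element.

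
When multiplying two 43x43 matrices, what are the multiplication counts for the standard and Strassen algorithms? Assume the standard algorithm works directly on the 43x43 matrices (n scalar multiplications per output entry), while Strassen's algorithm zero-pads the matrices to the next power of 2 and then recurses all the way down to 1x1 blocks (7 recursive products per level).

Matrix multiplication for 43x43 matrices:

Strassen's algorithm requires power-of-2 dimensions. Pad 43x43 to 64x64 (next power of 2).

Standard algorithm: 43^3 = 79507 multiplications
Strassen's algorithm: 7^(log2(64)) = 7^6 = 117649 multiplications
Difference: 79507 - 117649 = -38142 (Strassen uses MORE here due to padding overhead — for small or just-over-power-of-2 n, padding can outweigh the per-level savings)

Standard: 79507 multiplications (43^3). Strassen: 117649 multiplications (7^6, after padding to 64x64). Strassen reduces 8 recursive multiplications to 7 at each level.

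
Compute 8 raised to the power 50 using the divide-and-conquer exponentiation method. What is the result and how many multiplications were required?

Computing 8^50 by squaring (build up from 8^1; each line after the first costs one multiplication):

8^1 = 8
8^2 = (8^1)^2 = 8^2 = 64
8^3 = 8 * 8^2 = 8 * 64 = 512
8^6 = (8^3)^2 = 512^2 = 262144
8^12 = (8^6)^2 = 262144^2 = 68719476736
8^24 = (8^12)^2 = 68719476736^2 = 4722366482869645213696
8^25 = 8 * 8^24 = 8 * 4722366482869645213696 = 37778931862957161709568
8^50 = (8^25)^2 = 37778931862957161709568^2 = 1427247692705959881058285969449495136382746624

Result: 1427247692705959881058285969449495136382746624
Multiplications needed: 7 (7 lines after 8^1)

8^50 = 1427247692705959881058285969449495136382746624. Using exponentiation by squaring, this requires 7 multiplications. The key idea: if the exponent is even, square the half-power; if odd, multiply by the base once.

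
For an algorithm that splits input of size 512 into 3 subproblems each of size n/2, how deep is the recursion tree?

For divide and conquer with division factor 2:

Problem sizes at each level:
Level 0: 512
Level 1: 256
Level 2: 128
Level 3: 64
Level 4: 32
Level 5: 16
Level 6: 8
Level 7: 4
Level 8: 2
Level 9: 1

The root is level 0 and the size-1 base case is level 9 (the tree spans levels 0 through 9, i.e. 10 levels counting the root), so the depth is the number of divisions: log_2(512) = 9

The recursion tree depth is log_2(512) = 9. At each level, the problem size is divided by 2, so it takes 9 divisions to reduce to a base case of size 1. The algorithm makes 3 recursive calls at each level.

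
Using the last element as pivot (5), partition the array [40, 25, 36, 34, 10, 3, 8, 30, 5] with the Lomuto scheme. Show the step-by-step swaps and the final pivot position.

Lomuto partition with pivot = 5:

Initial array: [40, 25, 36, 34, 10, 3, 8, 30, 5]

arr[0]=40 > 5: no swap
arr[1]=25 > 5: no swap
arr[2]=36 > 5: no swap
arr[3]=34 > 5: no swap
arr[4]=10 > 5: no swap
arr[5]=3 <= 5: swap with position 0, array becomes [3, 25, 36, 34, 10, 40, 8, 30, 5]
arr[6]=8 > 5: no swap
arr[7]=30 > 5: no swap

Place pivot at position 1: [3, 5, 36, 34, 10, 40, 8, 30, 25]
Pivot position: 1

After partitioning with pivot 5, the array becomes [3, 5, 36, 34, 10, 40, 8, 30, 25]. The pivot is placed at index 1. All elements to the left of the pivot are <= 5, and all elements to the right are > 5.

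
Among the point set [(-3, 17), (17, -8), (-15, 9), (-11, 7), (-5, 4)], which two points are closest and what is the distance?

Computing all pairwise distances among 5 points:

d((-3, 17), (17, -8)) = 32.0156
d((-3, 17), (-15, 9)) = 14.4222
d((-3, 17), (-11, 7)) = 12.8062
d((-3, 17), (-5, 4)) = 13.1529
d((17, -8), (-15, 9)) = 36.2353
d((17, -8), (-11, 7)) = 31.7648
d((17, -8), (-5, 4)) = 25.0599
d((-15, 9), (-11, 7)) = 4.4721 <-- minimum
d((-15, 9), (-5, 4)) = 11.1803
d((-11, 7), (-5, 4)) = 6.7082

Closest pair: (-15, 9) and (-11, 7) with distance 4.4721

The closest pair is (-15, 9) and (-11, 7) with Euclidean distance 4.4721. For 5 points, brute-force pairwise comparison is shown above. For large n, the divide-and-conquer algorithm (sort by x, recurse on halves, check the dividing strip) achieves O(n log n).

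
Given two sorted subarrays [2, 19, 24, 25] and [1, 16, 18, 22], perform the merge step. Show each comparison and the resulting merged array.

Merging process:

Compare 2 vs 1: take 1 from right. Merged: [1]
Compare 2 vs 16: take 2 from left. Merged: [1, 2]
Compare 19 vs 16: take 16 from right. Merged: [1, 2, 16]
Compare 19 vs 18: take 18 from right. Merged: [1, 2, 16, 18]
Compare 19 vs 22: take 19 from left. Merged: [1, 2, 16, 18, 19]
Compare 24 vs 22: take 22 from right. Merged: [1, 2, 16, 18, 19, 22]
Append remaining from left: [24, 25]. Merged: [1, 2, 16, 18, 19, 22, 24, 25]

Final merged array: [1, 2, 16, 18, 19, 22, 24, 25]
Total comparisons: 6

The merged array is [1, 2, 16, 18, 19, 22, 24, 25], requiring 6 comparisons. The merge step runs in O(n) time where n is the total number of elements.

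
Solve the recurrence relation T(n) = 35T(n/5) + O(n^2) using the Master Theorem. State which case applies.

Master Theorem for T(n) = 35T(n/5) + O(n^2):

a = 35, b = 5, c = 2
log_b(a) = log_5(35) = 2.2091

Case 1: c = 2 < log_5(35) = 2.2091
T(n) = O(n^(log_5 35))

For T(n) = 35T(n/5) + O(n^2): log_5(35) = 2.2091. This is Case 1 of the Master Theorem (c < log_b(a), work dominated by leaves), giving O(n^(log_5 35)).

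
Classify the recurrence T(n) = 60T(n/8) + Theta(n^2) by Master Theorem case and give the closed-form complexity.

Master Theorem for T(n) = 60T(n/8) + O(n^2):

a = 60, b = 8, c = 2
log_b(a) = log_8(60) = 1.9690

Case 3: c = 2 > log_8(60) = 1.9690
T(n) = O(n^2) = O(n^2)

For T(n) = 60T(n/8) + O(n^2): log_8(60) = 1.9690. This is Case 3 of the Master Theorem (c > log_b(a), work dominated by root), giving O(n^2).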